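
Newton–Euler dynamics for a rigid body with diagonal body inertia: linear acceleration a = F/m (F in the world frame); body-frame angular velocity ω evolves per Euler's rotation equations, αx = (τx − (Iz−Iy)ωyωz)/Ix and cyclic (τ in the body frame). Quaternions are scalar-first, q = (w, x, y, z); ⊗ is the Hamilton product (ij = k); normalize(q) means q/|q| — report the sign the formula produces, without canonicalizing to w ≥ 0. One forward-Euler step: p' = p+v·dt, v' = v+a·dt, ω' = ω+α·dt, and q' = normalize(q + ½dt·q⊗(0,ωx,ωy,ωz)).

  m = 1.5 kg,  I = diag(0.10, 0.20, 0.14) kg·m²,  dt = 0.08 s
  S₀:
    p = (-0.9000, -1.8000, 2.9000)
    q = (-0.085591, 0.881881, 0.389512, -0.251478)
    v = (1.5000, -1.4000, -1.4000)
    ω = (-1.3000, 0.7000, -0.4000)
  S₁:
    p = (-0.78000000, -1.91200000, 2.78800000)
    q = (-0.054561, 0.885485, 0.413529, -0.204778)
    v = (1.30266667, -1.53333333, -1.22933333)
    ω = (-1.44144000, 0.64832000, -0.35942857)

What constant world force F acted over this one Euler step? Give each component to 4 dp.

Δv = v₁−v₀ = (-0.19733333, -0.13333333, 0.17066667)
F = m·Δv/dt = (-3.7000, -2.5000, 3.2000)

F = (-3.7000, -2.5000, 3.2000)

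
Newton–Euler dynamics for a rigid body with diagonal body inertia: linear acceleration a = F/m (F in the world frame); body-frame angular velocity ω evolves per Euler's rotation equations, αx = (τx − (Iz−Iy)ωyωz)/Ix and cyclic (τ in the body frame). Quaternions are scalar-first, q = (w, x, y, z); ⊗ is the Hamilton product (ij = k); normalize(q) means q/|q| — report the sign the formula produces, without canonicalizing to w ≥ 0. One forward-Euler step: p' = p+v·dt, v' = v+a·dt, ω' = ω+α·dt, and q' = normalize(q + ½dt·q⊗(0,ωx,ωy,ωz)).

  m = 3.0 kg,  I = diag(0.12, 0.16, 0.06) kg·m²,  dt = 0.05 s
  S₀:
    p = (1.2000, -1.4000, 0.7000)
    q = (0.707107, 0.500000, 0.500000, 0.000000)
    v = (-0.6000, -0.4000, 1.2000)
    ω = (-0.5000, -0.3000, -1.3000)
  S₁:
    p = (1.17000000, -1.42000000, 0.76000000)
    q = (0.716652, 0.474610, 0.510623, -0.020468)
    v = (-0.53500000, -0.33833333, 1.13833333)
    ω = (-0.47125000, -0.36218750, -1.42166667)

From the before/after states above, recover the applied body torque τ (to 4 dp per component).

Δω = ω₁−ω₀ = (0.02875000, -0.06218750, -0.12166667)
precession coupling = (-0.0390, 0.0390, 0.0060)
applied torque τ = (0.0300, -0.1600, -0.1400)

τ = (0.0300, -0.1600, -0.1400)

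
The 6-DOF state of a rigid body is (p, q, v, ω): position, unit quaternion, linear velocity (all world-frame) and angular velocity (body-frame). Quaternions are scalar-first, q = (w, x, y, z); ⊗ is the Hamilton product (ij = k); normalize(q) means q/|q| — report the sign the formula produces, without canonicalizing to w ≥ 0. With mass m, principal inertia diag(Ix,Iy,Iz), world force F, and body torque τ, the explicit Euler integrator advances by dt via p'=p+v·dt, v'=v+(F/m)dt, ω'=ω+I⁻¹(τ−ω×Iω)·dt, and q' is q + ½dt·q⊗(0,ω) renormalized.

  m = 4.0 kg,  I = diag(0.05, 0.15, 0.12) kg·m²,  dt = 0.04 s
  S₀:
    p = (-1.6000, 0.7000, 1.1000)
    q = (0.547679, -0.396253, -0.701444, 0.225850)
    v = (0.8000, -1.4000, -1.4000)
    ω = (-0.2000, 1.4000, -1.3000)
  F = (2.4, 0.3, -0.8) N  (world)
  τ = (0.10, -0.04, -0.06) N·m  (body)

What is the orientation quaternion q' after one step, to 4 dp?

q' = (0.5712, -0.3862, -0.6968, 0.1976)

Hamilton product q⊗(0,ω) = (1.1963760, 0.4861514, 0.2064517, -1.4070257)
q + ½dt·q⊗(0,ω), renormalized = (0.5712, -0.3862, -0.6968, 0.1976)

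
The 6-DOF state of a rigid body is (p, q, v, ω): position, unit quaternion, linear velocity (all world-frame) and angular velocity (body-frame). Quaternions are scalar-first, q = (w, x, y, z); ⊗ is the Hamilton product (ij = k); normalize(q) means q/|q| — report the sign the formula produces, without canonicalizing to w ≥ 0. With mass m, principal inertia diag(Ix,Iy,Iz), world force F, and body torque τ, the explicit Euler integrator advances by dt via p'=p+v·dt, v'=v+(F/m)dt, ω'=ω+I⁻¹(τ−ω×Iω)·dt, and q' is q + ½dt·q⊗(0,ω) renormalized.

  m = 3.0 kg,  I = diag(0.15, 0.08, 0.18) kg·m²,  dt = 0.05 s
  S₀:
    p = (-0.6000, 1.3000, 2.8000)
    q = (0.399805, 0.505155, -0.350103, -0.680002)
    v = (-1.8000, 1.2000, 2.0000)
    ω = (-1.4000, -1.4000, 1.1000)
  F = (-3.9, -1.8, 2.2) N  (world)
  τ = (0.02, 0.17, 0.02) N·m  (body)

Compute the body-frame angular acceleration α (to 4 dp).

gyro term ω×Iω = (-0.1540, 0.0462, -0.1372)
(τ − ω×Iω)/I = (1.1600, 1.5475, 0.8733)

α = (1.1600, 1.5475, 0.8733)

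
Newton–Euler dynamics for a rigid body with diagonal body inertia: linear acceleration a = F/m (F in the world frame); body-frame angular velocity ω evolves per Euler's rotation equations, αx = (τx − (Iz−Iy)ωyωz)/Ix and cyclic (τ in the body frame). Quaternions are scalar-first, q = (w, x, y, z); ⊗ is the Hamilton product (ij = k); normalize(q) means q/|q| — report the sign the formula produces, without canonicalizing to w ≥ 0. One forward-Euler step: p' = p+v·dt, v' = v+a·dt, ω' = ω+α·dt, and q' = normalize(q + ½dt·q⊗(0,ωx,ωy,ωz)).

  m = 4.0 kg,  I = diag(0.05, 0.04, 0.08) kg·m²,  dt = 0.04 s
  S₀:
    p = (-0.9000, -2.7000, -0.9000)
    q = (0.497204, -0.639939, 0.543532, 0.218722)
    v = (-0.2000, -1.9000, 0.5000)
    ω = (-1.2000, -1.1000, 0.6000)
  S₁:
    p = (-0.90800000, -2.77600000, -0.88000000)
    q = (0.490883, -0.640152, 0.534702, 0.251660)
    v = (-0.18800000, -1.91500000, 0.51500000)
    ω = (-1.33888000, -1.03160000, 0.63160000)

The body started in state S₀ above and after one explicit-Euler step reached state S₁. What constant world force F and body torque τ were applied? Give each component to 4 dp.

F = (1.2000, -1.5000, 1.5000)
τ = (-0.2000, 0.0900, 0.0500)

Δv = v₁−v₀ = (0.01200000, -0.01500000, 0.01500000)
applied force F = (1.2000, -1.5000, 1.5000)
ω₁ − ω₀ = (-0.13888000, 0.06840000, 0.03160000)
I·α + gyro = (-0.2000, 0.0900, 0.0500)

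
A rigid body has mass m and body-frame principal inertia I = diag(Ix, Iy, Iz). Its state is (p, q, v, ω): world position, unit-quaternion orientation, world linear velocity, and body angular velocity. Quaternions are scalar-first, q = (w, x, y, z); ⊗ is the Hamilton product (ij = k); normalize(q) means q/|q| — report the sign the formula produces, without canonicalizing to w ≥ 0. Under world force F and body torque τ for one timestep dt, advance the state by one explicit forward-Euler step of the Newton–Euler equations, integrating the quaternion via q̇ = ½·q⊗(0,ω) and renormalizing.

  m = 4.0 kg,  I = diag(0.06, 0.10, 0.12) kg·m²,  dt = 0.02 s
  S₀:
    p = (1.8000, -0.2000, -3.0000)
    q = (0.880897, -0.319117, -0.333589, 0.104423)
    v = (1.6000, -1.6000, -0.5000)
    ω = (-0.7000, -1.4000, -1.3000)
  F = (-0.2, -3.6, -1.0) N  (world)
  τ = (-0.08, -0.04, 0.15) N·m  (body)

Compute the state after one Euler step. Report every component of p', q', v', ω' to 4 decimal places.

p' = (1.8320, -0.2320, -3.0100)
q' = (0.8752, -0.3194, -0.3507, 0.0951)
v' = (1.5990, -1.6180, -0.5050)
ω' = (-0.7388, -1.3971, -1.2815)

α = I⁻¹(τ − ω×Iω) = (-1.9400, 0.1460, 0.9233)
ω + α·dt = (-0.7388, -1.3971, -1.2815)
q⊗(0,ω) = (-0.5546566, -0.0367700, -1.7212040, -0.9319146)
q' = normalize(q + ½dt·q⊗(0,ω)) = (0.8752, -0.3194, -0.3507, 0.0951)
linear accel F/m = (-0.0500, -0.9000, -0.2500)
p + v·dt = (1.8320, -0.2320, -3.0100)
v' = v + a·dt = (1.5990, -1.6180, -0.5050)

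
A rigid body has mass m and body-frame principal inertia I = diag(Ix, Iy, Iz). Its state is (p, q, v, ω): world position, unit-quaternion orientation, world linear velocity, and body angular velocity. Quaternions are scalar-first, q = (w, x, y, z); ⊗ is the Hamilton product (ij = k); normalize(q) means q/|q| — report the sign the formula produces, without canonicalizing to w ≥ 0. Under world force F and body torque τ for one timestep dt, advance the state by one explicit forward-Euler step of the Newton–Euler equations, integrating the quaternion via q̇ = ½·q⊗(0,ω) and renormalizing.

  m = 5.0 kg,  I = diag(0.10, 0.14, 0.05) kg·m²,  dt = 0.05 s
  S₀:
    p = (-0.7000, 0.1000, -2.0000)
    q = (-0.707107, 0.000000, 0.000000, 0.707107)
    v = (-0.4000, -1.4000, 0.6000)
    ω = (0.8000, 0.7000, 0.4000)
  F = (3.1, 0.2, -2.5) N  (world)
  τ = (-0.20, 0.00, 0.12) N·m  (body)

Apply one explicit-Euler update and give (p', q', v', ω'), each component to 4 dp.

p' = (-0.7200, 0.0300, -1.9700)
q' = (-0.7139, -0.0265, 0.0018, 0.6998)
v' = (-0.3690, -1.3980, 0.5750)
ω' = (0.7126, 0.6943, 0.4976)

new position p' = (-0.7200, 0.0300, -1.9700)
new velocity v' = (-0.3690, -1.3980, 0.5750)
ω×(Iω) gyroscopic = (-0.0252, 0.0160, 0.0224)
angular accel α = (-1.7480, -0.1143, 1.9520)
ω + α·dt = (0.7126, 0.6943, 0.4976)
2q̇ = q⊗(0,ω) = (-0.2828428, -1.0606605, 0.0707107, -0.2828428)
q' = normalize(q + ½dt·q⊗(0,ω)) = (-0.7139, -0.0265, 0.0018, 0.6998)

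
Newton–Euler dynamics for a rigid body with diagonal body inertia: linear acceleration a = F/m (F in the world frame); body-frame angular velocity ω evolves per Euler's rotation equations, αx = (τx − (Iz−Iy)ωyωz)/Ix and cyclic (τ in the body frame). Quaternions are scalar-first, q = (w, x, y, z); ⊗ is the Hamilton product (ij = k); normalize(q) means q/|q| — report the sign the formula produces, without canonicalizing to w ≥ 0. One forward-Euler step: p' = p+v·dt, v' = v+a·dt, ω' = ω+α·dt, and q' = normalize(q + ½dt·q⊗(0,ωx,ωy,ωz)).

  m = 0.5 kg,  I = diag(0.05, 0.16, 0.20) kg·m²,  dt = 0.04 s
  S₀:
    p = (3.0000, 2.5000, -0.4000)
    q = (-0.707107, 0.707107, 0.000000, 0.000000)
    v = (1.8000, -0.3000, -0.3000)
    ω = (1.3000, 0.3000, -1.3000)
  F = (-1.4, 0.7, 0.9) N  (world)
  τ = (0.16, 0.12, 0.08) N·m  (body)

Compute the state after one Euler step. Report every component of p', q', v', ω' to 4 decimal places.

p' = (3.0720, 2.4880, -0.4120)
q' = (-0.7250, 0.6882, 0.0141, 0.0226)
v' = (1.6880, -0.2440, -0.2280)
ω' = (1.4405, 0.2666, -1.2926)

a = (-2.8000, 1.4000, 1.8000)
new position p' = (3.0720, 2.4880, -0.4120)
v' = v + a·dt = (1.6880, -0.2440, -0.2280)
(τ − ω×Iω)/I = (3.5120, -0.8344, 0.1855)
new body rate ω' = (1.4405, 0.2666, -1.2926)
Hamilton product q⊗(0,ω) = (-0.9192391, -0.9192391, 0.7071070, 1.1313712)
updated quaternion q' = (-0.7250, 0.6882, 0.0141, 0.0226)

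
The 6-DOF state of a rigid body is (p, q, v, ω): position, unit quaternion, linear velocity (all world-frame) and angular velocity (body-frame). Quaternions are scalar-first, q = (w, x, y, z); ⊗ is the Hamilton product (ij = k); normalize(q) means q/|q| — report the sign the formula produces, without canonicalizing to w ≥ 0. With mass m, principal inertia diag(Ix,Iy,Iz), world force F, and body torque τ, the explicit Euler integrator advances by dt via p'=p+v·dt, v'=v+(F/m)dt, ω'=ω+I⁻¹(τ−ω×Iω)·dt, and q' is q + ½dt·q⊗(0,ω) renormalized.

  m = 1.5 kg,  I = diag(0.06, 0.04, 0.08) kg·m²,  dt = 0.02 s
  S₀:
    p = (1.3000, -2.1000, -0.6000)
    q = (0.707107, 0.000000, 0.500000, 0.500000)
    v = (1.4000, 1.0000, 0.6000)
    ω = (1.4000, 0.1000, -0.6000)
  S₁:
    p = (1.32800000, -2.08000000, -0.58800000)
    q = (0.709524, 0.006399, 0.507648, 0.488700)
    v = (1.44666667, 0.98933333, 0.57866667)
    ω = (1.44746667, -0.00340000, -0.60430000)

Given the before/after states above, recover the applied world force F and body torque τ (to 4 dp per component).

F = (3.5000, -0.8000, -1.6000)
τ = (0.1400, -0.1900, -0.0200)

ω₁ − ω₀ = (0.04746667, -0.10340000, -0.00430000)
precession coupling = (-0.0024, 0.0168, -0.0028)
applied torque τ = (0.1400, -0.1900, -0.0200)
v₁ − v₀ = (0.04666667, -0.01066667, -0.02133333)
F = m·Δv/dt = (3.5000, -0.8000, -1.6000)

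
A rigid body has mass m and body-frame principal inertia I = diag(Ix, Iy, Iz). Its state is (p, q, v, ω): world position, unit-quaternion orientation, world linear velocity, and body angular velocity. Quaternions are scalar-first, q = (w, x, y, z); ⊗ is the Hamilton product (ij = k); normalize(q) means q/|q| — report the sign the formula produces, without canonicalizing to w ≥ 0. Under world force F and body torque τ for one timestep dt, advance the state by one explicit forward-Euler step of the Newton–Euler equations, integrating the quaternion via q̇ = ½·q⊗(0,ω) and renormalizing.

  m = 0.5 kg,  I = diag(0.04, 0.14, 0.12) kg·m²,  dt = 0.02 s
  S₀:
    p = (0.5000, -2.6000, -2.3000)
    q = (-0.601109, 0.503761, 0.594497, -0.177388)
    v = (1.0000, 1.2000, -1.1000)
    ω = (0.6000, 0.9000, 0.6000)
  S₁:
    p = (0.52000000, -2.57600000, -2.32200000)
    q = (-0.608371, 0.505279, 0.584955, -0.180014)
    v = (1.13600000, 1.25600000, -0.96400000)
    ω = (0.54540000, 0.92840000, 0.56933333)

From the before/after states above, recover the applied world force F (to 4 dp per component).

v₁ − v₀ = (0.13600000, 0.05600000, 0.13600000)
m·(v₁−v₀)/dt = (3.4000, 1.4000, 3.4000)

F = (3.4000, 1.4000, 3.4000)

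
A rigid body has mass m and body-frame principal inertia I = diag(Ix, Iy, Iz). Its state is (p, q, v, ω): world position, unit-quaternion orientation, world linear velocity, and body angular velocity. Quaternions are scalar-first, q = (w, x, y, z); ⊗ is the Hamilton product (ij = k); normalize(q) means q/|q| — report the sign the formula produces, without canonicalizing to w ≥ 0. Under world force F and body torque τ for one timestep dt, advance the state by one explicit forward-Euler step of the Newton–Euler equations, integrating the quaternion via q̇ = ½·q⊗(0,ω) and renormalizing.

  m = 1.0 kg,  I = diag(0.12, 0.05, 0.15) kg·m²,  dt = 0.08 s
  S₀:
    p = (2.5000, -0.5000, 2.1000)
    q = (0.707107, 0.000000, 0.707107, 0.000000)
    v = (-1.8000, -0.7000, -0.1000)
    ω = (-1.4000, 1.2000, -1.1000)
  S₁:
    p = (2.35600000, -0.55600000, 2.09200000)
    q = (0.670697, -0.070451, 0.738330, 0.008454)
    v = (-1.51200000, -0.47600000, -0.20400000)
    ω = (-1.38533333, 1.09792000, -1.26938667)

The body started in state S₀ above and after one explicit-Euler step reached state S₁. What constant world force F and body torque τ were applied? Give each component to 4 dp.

F = (3.6000, 2.8000, -1.3000)
τ = (-0.1100, -0.1100, -0.2000)

v₁ − v₀ = (0.28800000, 0.22400000, -0.10400000)
F = m·Δv/dt = (3.6000, 2.8000, -1.3000)
Δω = ω₁−ω₀ = (0.01466667, -0.10208000, -0.16938667)
τ = I·(Δω/dt) + ω₀×(Iω₀) = (-0.1100, -0.1100, -0.2000)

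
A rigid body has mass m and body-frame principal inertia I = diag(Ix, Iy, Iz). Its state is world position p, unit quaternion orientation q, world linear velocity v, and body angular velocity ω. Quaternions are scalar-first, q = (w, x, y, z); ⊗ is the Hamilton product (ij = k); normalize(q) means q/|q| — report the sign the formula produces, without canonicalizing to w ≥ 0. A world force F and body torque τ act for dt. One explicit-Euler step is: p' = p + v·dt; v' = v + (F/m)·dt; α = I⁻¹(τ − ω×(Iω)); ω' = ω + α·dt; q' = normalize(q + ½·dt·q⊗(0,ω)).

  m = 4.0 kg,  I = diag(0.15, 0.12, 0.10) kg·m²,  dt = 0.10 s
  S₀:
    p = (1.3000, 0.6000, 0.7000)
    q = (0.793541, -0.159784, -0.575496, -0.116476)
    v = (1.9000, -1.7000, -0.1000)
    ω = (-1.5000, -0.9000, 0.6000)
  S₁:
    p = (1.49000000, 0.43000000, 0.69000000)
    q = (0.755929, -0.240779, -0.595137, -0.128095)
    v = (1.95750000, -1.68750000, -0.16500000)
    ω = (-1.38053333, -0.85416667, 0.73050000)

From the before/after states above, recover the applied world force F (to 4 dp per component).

F = (2.3000, 0.5000, -2.6000)

Δv = v₁−v₀ = (0.05750000, 0.01250000, -0.06500000)
m·(v₁−v₀)/dt = (2.3000, 0.5000, -2.6000)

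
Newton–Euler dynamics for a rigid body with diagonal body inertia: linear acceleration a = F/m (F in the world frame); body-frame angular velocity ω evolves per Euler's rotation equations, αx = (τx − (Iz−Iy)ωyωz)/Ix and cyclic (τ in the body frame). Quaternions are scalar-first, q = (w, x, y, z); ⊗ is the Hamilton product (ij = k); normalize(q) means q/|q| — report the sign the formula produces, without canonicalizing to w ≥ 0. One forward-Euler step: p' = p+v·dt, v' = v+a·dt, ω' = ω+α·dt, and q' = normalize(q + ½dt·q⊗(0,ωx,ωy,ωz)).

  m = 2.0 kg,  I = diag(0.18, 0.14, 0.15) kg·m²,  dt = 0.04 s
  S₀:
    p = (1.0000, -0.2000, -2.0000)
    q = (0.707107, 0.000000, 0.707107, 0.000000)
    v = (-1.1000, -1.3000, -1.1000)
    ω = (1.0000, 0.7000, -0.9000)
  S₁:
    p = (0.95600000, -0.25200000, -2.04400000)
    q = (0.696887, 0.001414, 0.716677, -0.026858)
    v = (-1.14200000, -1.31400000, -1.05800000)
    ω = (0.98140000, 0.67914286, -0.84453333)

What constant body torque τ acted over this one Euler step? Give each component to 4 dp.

Δω = ω₁−ω₀ = (-0.01860000, -0.02085714, 0.05546667)
applied torque τ = (-0.0900, -0.1000, 0.1800)

τ = (-0.0900, -0.1000, 0.1800)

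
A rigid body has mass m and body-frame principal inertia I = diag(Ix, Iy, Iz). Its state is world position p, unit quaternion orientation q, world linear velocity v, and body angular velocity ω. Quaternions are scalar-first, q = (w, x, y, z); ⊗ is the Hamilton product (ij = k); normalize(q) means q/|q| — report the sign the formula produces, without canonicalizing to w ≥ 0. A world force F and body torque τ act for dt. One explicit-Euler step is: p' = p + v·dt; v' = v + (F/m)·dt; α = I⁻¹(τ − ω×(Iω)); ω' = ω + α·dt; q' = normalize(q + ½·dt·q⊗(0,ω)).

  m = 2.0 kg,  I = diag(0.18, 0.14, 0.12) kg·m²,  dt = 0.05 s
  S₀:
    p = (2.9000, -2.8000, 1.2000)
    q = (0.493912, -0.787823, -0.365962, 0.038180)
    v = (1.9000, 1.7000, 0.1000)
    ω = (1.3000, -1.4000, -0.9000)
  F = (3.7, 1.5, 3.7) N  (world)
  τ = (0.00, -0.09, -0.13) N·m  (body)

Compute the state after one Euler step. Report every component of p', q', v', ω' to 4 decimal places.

p' = (2.9950, -2.7150, 1.2050)
q' = (0.5069, -0.7611, -0.3992, 0.0664)
v' = (1.9925, 1.7375, 0.1925)
ω' = (1.3070, -1.4071, -0.9845)

angular accel α = (0.1400, -0.1414, -1.6900)
ω + α·dt = (1.3070, -1.4071, -0.9845)
2q̇ = q⊗(0,ω) = (0.5461851, 1.0249034, -1.3508835, 1.1341820)
q' = normalize(q + ½dt·q⊗(0,ω)) = (0.5069, -0.7611, -0.3992, 0.0664)
p + v·dt = (2.9950, -2.7150, 1.2050)
new velocity v' = (1.9925, 1.7375, 0.1925)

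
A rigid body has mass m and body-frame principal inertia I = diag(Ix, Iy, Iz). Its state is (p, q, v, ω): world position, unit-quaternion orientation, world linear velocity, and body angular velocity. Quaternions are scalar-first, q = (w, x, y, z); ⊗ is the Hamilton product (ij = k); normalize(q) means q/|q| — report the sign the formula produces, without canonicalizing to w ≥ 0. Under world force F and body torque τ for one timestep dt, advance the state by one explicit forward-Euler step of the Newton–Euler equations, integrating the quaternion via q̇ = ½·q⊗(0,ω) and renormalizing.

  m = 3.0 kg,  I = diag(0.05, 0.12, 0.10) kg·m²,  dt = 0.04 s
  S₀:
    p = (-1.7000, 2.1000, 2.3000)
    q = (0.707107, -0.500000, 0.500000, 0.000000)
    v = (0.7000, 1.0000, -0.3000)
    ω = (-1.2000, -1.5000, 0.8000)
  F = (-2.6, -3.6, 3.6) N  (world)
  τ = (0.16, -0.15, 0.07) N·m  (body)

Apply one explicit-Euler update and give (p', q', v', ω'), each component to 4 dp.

p' = (-1.6720, 2.1400, 2.2880)
q' = (0.7095, -0.5085, 0.4864, 0.0383)
v' = (0.6653, 0.9520, -0.2520)
ω' = (-1.0912, -1.5660, 0.7776)

linear accel F/m = (-0.8667, -1.2000, 1.2000)
p' = p + v·dt = (-1.6720, 2.1400, 2.2880)
v' = v + a·dt = (0.6653, 0.9520, -0.2520)
ω×(Iω) gyroscopic = (0.0240, 0.0480, 0.1260)
(τ − ω×Iω)/I = (2.7200, -1.6500, -0.5600)
ω + α·dt = (-1.0912, -1.5660, 0.7776)
2q̇ = q⊗(0,ω) = (0.1500000, -0.4485284, -0.6606605, 1.9156856)
q' = normalize(q + ½dt·q⊗(0,ω)) = (0.7095, -0.5085, 0.4864, 0.0383)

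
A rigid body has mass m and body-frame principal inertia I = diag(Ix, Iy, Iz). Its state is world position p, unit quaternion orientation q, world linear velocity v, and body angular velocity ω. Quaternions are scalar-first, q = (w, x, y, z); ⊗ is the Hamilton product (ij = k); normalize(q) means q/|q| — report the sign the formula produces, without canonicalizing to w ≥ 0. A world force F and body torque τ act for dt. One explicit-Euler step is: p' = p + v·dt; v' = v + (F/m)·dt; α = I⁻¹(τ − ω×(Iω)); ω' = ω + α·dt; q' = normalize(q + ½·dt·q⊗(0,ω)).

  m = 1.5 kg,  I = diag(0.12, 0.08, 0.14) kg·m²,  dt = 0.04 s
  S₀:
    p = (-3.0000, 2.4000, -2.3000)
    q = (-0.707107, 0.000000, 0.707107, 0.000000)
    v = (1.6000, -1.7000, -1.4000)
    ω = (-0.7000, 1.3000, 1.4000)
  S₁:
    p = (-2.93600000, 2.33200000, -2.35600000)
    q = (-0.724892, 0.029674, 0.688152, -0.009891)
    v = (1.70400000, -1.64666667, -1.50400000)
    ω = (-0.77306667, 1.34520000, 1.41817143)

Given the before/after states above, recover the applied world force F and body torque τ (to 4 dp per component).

F = (3.9000, 2.0000, -3.9000)
τ = (-0.1100, 0.1100, 0.1000)

rate change Δω = (-0.07306667, 0.04520000, 0.01817143)
gyro term ω₀×Iω₀ = (0.1092, 0.0196, 0.0364)
applied torque τ = (-0.1100, 0.1100, 0.1000)
velocity change Δv = (0.10400000, 0.05333333, -0.10400000)
applied force F = (3.9000, 2.0000, -3.9000)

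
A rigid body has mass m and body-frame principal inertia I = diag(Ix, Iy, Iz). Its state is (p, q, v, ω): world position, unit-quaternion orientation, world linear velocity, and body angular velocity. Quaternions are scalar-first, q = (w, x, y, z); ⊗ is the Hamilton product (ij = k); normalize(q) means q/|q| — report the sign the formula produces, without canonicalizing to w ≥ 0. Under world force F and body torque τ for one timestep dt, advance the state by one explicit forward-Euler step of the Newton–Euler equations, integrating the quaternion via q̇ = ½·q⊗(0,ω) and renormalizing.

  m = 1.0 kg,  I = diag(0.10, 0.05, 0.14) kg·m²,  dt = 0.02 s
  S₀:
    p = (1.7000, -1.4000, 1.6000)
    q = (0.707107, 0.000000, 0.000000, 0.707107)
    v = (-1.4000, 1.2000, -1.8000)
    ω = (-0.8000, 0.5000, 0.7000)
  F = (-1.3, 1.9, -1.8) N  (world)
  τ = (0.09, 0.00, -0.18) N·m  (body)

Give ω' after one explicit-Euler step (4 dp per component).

ω' = (-0.7883, 0.4910, 0.6714)

gyro term ω×Iω = (0.0315, 0.0224, 0.0200)
(τ − ω×Iω)/I = (0.5850, -0.4480, -1.4286)
ω + α·dt = (-0.7883, 0.4910, 0.6714)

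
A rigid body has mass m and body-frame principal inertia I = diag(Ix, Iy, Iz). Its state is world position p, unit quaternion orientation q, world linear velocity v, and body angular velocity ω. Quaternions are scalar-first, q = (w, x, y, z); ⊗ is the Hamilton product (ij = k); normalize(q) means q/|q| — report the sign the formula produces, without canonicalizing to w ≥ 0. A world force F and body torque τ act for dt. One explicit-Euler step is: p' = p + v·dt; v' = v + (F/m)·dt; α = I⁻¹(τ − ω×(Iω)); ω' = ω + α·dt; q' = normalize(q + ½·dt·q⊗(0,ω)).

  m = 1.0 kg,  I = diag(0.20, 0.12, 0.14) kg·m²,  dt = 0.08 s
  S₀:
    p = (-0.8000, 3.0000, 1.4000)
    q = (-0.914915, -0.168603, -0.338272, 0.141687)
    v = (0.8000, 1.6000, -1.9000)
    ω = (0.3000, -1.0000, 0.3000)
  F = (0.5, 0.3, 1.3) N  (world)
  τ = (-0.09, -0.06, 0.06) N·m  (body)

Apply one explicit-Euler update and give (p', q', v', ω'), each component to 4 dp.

a = (0.5000, 0.3000, 1.3000)
new position p' = (-0.7360, 3.1280, 1.2480)
v + (F/m)dt = (0.8400, 1.6240, -1.7960)
gyro term ω×Iω = (-0.0060, 0.0054, 0.0240)
(τ − ω×Iω)/I = (-0.4200, -0.5450, 0.2571)
ω + α·dt = (0.2664, -1.0436, 0.3206)
q⊗(0,ω) = (-0.3301972, -0.2342691, 1.0080020, -0.0043899)
q + ½dt·q⊗(0,ω), renormalized = (-0.9272, -0.1778, -0.2977, 0.1414)

p' = (-0.7360, 3.1280, 1.2480)
q' = (-0.9272, -0.1778, -0.2977, 0.1414)
v' = (0.8400, 1.6240, -1.7960)
ω' = (0.2664, -1.0436, 0.3206)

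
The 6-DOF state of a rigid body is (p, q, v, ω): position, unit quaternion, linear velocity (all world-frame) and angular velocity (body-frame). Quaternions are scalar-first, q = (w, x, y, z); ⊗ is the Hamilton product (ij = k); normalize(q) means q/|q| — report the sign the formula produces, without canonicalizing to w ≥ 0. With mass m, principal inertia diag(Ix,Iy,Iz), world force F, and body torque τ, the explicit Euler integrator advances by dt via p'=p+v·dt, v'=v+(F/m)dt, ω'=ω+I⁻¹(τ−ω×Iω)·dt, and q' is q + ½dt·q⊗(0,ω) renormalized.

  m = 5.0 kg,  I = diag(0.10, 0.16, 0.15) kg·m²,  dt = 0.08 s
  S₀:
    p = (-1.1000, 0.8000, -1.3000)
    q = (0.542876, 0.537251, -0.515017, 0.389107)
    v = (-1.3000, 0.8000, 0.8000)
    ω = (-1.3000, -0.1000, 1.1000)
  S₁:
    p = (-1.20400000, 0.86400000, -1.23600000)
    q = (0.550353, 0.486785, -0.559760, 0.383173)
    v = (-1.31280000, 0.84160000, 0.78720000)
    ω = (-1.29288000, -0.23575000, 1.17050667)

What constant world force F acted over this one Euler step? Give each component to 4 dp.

F = (-0.8000, 2.6000, -0.8000)

v₁ − v₀ = (-0.01280000, 0.04160000, -0.01280000)
m·(v₁−v₀)/dt = (-0.8000, 2.6000, -0.8000)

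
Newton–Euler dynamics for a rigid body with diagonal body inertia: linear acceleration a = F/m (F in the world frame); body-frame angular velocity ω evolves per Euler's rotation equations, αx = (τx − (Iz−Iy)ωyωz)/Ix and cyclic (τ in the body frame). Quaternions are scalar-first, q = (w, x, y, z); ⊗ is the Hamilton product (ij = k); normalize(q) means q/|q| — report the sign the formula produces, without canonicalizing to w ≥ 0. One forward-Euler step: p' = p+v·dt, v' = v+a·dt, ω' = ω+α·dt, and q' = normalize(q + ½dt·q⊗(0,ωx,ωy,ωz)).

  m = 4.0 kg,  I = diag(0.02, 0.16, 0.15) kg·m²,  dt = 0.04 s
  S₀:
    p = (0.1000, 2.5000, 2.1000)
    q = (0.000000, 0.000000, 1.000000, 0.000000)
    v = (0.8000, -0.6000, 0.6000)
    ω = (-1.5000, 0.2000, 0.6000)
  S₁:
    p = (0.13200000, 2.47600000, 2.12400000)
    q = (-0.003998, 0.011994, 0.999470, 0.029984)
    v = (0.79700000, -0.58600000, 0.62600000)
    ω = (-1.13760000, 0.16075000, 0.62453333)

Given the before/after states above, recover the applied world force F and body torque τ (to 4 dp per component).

Δv = v₁−v₀ = (-0.00300000, 0.01400000, 0.02600000)
F = m·Δv/dt = (-0.3000, 1.4000, 2.6000)
ω₁ − ω₀ = (0.36240000, -0.03925000, 0.02453333)
gyro term ω₀×Iω₀ = (-0.0012, 0.1170, -0.0420)
τ = I·(Δω/dt) + ω₀×(Iω₀) = (0.1800, -0.0400, 0.0500)

F = (-0.3000, 1.4000, 2.6000)
τ = (0.1800, -0.0400, 0.0500)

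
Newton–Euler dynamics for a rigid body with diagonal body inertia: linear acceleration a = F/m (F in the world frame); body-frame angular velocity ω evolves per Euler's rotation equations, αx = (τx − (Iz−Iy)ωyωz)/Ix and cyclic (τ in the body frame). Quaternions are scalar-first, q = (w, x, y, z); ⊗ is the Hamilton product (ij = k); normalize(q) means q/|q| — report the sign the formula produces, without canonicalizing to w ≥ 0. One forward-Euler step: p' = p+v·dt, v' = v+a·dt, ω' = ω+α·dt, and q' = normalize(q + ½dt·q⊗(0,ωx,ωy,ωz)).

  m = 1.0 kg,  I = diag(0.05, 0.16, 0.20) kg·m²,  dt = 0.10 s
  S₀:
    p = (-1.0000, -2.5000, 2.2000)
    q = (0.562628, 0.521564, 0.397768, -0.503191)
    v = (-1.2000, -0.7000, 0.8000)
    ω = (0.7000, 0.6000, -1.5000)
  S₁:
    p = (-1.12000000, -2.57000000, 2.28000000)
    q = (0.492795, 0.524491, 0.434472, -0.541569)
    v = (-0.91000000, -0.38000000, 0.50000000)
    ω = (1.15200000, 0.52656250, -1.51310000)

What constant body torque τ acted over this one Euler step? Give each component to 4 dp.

rate change Δω = (0.45200000, -0.07343750, -0.01310000)
precession coupling = (-0.0360, 0.1575, 0.0462)
τ = I·(Δω/dt) + ω₀×(Iω₀) = (0.1900, 0.0400, 0.0200)

τ = (0.1900, 0.0400, 0.0200)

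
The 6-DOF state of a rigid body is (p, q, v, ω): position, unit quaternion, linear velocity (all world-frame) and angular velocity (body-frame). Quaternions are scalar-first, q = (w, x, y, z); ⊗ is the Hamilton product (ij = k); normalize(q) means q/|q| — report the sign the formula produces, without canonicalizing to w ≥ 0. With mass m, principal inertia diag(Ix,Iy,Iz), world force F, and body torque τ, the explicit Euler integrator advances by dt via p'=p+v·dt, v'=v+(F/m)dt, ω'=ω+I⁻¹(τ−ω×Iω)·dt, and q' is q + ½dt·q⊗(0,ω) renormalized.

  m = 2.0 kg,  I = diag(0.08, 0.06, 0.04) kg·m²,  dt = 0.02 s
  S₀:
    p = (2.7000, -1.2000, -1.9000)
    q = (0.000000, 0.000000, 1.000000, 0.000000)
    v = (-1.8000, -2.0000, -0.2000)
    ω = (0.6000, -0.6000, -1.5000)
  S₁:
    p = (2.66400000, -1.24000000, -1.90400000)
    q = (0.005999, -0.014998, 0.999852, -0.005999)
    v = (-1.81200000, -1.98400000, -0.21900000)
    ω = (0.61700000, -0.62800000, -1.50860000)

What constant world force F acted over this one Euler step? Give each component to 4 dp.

velocity change Δv = (-0.01200000, 0.01600000, -0.01900000)
F = m·Δv/dt = (-1.2000, 1.6000, -1.9000)

F = (-1.2000, 1.6000, -1.9000)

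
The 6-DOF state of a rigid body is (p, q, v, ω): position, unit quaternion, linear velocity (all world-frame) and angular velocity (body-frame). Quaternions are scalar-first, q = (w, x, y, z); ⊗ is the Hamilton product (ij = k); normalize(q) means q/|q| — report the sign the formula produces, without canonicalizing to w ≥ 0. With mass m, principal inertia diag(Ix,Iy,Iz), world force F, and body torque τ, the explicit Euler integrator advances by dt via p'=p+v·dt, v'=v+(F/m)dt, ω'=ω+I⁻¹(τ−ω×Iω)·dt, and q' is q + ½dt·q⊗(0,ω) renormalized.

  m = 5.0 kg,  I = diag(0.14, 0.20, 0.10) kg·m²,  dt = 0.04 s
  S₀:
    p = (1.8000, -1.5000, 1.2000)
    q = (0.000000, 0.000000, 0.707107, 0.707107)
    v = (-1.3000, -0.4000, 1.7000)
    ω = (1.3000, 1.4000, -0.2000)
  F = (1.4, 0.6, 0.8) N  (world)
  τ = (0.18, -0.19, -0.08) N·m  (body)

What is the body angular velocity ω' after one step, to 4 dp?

ω' = (1.3434, 1.3641, -0.2757)

angular accel α = (1.0857, -0.8980, -1.8920)
ω + α·dt = (1.3434, 1.3641, -0.2757)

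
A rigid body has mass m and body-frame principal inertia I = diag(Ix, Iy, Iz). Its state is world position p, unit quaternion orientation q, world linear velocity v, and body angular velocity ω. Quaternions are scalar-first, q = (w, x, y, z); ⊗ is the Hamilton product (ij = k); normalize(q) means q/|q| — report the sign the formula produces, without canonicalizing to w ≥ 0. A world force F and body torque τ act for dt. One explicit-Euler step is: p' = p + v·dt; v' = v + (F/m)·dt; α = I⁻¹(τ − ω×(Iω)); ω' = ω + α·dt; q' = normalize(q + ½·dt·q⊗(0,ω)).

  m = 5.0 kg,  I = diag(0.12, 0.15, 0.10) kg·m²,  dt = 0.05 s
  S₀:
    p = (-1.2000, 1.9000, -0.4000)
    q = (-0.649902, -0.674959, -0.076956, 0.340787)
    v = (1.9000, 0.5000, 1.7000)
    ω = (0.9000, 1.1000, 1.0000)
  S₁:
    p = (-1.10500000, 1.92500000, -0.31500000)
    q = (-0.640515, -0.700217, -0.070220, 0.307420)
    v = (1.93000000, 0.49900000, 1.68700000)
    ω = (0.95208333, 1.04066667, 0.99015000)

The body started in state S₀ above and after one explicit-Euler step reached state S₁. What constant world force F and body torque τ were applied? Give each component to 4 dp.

v₁ − v₀ = (0.03000000, -0.00100000, -0.01300000)
F = m·Δv/dt = (3.0000, -0.1000, -1.3000)
Δω = ω₁−ω₀ = (0.05208333, -0.05933333, -0.00985000)
precession coupling = (-0.0550, 0.0180, 0.0297)
applied torque τ = (0.0700, -0.1600, 0.0100)

F = (3.0000, -0.1000, -1.3000)
τ = (0.0700, -0.1600, 0.0100)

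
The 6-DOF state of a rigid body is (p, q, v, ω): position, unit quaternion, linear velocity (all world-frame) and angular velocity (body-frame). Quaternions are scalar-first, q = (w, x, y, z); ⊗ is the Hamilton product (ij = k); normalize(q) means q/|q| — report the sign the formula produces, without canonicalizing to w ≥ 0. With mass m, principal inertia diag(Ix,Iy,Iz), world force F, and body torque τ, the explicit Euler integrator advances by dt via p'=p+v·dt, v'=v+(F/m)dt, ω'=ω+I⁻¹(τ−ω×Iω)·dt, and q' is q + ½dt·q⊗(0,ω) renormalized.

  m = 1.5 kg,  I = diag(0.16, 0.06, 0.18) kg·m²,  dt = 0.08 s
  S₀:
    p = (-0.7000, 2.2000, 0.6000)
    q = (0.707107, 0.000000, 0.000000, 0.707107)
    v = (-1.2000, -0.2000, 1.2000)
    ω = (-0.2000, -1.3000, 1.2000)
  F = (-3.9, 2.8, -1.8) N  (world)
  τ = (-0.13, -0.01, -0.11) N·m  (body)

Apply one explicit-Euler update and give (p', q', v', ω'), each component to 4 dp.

α = I⁻¹(τ − ω×Iω) = (0.3575, -0.2467, -0.4667)
ω' = ω + α·dt = (-0.1714, -1.3197, 1.1627)
q⊗(0,ω) = (-0.8485284, 0.7778177, -1.0606605, 0.8485284)
updated quaternion q' = (0.6715, 0.0310, -0.0423, 0.7392)
new position p' = (-0.7960, 2.1840, 0.6960)
v' = v + a·dt = (-1.4080, -0.0507, 1.1040)

p' = (-0.7960, 2.1840, 0.6960)
q' = (0.6715, 0.0310, -0.0423, 0.7392)
v' = (-1.4080, -0.0507, 1.1040)
ω' = (-0.1714, -1.3197, 1.1627)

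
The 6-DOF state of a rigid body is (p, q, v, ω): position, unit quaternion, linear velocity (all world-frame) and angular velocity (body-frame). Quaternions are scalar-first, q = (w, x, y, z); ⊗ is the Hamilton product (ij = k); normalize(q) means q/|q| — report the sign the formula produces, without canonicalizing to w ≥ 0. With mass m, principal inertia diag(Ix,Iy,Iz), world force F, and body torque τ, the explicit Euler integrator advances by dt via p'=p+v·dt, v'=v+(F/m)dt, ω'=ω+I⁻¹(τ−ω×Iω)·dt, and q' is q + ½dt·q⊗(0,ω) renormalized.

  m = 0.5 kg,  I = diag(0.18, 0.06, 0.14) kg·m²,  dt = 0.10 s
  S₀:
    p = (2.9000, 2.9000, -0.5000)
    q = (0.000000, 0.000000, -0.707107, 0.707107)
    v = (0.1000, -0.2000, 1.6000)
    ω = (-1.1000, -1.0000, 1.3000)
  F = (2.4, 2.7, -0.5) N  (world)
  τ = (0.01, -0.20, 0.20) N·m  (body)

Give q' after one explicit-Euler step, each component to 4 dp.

2q̇ = q⊗(0,ω) = (-1.6263461, -0.2121321, -0.7778177, -0.7778177)
q' = normalize(q + ½dt·q⊗(0,ω)) = (-0.0809, -0.0106, -0.7424, 0.6650)

q' = (-0.0809, -0.0106, -0.7424, 0.6650)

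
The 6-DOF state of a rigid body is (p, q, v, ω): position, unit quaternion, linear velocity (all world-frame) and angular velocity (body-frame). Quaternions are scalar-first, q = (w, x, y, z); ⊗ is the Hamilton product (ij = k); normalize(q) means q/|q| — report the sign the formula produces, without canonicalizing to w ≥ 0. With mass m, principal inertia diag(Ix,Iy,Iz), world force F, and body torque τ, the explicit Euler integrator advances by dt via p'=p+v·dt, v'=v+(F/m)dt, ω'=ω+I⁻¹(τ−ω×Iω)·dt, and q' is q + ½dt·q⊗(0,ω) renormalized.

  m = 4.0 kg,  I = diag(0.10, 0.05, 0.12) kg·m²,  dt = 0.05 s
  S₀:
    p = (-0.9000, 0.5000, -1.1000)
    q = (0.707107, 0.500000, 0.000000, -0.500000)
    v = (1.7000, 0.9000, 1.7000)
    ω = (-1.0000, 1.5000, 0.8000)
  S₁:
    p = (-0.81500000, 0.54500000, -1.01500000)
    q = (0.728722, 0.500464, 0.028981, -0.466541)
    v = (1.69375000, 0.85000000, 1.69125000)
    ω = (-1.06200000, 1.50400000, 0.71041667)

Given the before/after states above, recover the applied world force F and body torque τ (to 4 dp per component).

F = (-0.5000, -4.0000, -0.7000)
τ = (-0.0400, 0.0200, -0.1400)

rate change Δω = (-0.06200000, 0.00400000, -0.08958333)
τ = I·(Δω/dt) + ω₀×(Iω₀) = (-0.0400, 0.0200, -0.1400)
velocity change Δv = (-0.00625000, -0.05000000, -0.00875000)
applied force F = (-0.5000, -4.0000, -0.7000)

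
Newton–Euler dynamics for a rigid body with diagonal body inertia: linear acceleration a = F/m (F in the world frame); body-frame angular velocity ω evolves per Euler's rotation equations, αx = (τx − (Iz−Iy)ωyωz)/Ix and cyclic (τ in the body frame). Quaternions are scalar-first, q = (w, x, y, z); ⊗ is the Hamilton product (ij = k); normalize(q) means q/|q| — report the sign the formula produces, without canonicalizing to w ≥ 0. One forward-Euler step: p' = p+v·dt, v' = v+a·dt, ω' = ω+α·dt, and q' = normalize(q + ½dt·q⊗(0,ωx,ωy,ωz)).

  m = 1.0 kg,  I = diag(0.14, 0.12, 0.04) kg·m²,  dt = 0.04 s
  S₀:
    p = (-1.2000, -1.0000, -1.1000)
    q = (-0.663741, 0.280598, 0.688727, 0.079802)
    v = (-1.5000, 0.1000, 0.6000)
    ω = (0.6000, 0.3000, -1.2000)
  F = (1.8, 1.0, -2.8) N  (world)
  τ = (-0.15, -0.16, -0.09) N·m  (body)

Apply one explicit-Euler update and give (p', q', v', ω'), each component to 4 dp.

p' = (-1.2600, -0.9960, -1.0760)
q' = (-0.6691, 0.2555, 0.6922, 0.0891)
v' = (-1.4280, 0.1400, 0.4880)
ω' = (0.5489, 0.2707, -1.2864)

a = (1.8000, 1.0000, -2.8000)
p' = p + v·dt = (-1.2600, -0.9960, -1.0760)
new velocity v' = (-1.4280, 0.1400, 0.4880)
ω×(Iω) gyroscopic = (0.0288, -0.0720, -0.0036)
α = I⁻¹(τ − ω×Iω) = (-1.2771, -0.7333, -2.1600)
ω + α·dt = (0.5489, 0.2707, -1.2864)
Hamilton product q⊗(0,ω) = (-0.2792145, -1.2486576, 0.1854765, 0.4674324)
q + ½dt·q⊗(0,ω), renormalized = (-0.6691, 0.2555, 0.6922, 0.0891)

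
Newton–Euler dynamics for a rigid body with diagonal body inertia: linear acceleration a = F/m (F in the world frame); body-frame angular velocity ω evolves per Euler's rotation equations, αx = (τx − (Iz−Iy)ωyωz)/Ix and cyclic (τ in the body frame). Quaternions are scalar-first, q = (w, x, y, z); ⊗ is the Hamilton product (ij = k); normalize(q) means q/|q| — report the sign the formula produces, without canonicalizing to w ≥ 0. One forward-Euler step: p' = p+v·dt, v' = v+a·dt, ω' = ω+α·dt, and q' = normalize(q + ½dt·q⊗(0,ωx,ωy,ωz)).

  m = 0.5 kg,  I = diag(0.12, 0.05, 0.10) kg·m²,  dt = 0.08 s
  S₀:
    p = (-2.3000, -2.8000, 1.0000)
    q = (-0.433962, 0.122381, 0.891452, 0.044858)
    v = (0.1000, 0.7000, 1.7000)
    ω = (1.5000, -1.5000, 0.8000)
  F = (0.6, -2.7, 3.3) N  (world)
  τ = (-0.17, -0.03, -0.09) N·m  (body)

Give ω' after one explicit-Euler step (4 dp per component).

(τ − ω×Iω)/I = (-0.9167, -1.0800, -2.4750)
ω + α·dt = (1.4267, -1.5864, 0.6020)

ω' = (1.4267, -1.5864, 0.6020)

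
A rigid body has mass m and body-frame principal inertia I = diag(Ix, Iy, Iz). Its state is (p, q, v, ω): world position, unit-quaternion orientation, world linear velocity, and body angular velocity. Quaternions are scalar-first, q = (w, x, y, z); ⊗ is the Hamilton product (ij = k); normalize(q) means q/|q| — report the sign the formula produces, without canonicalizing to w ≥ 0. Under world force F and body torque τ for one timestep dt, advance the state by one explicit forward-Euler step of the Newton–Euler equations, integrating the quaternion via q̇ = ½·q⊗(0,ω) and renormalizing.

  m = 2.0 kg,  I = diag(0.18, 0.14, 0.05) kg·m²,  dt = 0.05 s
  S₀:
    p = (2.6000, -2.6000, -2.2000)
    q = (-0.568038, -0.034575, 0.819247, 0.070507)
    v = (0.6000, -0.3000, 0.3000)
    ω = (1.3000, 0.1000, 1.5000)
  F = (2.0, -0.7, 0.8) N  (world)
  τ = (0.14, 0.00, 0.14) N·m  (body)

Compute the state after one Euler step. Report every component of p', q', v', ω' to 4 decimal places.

(τ − ω×Iω)/I = (0.8528, -1.8107, 2.9040)
ω' = ω + α·dt = (1.3426, 0.0095, 1.6452)
q⊗(0,ω) = (-0.1427377, 0.4833704, 0.0867178, -1.9205356)
q + ½dt·q⊗(0,ω), renormalized = (-0.5709, -0.0225, 0.8204, 0.0225)
p' = p + v·dt = (2.6300, -2.6150, -2.1850)
v' = v + a·dt = (0.6500, -0.3175, 0.3200)

p' = (2.6300, -2.6150, -2.1850)
q' = (-0.5709, -0.0225, 0.8204, 0.0225)
v' = (0.6500, -0.3175, 0.3200)
ω' = (1.3426, 0.0095, 1.6452)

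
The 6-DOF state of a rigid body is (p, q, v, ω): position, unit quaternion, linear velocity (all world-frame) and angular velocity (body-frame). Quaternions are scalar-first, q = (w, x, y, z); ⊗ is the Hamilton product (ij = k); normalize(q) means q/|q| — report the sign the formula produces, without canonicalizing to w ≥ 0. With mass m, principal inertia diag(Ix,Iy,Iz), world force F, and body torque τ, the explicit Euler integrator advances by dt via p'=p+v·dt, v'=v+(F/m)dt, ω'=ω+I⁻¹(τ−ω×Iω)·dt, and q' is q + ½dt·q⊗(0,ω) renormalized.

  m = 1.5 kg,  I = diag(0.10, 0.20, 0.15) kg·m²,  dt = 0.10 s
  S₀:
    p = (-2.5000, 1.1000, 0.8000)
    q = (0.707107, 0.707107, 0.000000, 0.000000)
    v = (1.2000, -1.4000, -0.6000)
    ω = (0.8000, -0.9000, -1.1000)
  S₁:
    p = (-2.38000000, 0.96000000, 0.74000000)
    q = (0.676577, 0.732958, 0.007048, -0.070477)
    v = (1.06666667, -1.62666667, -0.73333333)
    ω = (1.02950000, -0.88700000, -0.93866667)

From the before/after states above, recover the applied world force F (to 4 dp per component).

F = (-2.0000, -3.4000, -2.0000)

v₁ − v₀ = (-0.13333333, -0.22666667, -0.13333333)
F = m·Δv/dt = (-2.0000, -3.4000, -2.0000)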